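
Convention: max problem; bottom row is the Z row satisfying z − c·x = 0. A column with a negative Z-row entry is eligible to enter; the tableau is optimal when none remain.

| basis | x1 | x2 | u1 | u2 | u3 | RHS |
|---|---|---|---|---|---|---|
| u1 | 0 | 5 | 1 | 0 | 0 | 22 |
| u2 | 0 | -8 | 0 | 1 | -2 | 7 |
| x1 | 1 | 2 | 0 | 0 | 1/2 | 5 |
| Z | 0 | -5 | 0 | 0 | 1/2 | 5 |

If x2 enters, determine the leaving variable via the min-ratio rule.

Column x2 entries and ratios — u1: 22/5 = 22/5; u2: -8 ≤ 0, skip; x1: 5/2 = 5/2.
Smallest ratio is 5/2 in the row of x1, so x1 leaves.

x1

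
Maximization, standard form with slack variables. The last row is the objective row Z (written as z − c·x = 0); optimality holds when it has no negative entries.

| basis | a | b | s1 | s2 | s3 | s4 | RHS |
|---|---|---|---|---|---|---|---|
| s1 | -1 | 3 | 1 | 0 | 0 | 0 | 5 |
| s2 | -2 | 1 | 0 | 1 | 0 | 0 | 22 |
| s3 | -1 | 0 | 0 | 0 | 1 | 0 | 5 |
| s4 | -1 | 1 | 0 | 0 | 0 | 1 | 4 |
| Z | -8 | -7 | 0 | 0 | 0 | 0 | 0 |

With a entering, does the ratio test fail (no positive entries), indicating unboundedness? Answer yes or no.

yes

Every constraint-row entry in column a is ≤ 0, so increasing a is unbounded.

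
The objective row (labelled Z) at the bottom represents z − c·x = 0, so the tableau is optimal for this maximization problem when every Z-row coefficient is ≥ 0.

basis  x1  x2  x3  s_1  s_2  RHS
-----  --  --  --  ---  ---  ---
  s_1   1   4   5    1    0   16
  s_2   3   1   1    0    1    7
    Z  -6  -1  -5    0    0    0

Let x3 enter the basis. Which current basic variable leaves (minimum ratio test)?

s_1

Column x3 entries and ratios — s_1: 16/5 = 16/5; s_2: 7/1 = 7.
Smallest ratio is 16/5 in the row of s_1, so s_1 leaves.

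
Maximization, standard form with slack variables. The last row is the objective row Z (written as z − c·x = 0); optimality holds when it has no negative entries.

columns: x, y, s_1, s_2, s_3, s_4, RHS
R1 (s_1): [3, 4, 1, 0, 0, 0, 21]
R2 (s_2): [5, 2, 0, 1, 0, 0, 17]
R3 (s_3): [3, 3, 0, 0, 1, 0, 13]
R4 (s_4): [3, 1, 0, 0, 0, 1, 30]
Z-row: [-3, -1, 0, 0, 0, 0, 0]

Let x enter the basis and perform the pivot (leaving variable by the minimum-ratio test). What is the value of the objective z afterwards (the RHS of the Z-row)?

Ratio test on column x — row 1: 21/3 = 7; row 2: 17/5 = 17/5; row 3: 13/3 = 13/3; row 4: 30/3 = 10. Minimum is 17/5 at row 2 (s_2 leaves); pivot element 5.
Pivot on row 2; the Z-row RHS becomes 0 − (-3)·(17/5) = 51/5.

51/5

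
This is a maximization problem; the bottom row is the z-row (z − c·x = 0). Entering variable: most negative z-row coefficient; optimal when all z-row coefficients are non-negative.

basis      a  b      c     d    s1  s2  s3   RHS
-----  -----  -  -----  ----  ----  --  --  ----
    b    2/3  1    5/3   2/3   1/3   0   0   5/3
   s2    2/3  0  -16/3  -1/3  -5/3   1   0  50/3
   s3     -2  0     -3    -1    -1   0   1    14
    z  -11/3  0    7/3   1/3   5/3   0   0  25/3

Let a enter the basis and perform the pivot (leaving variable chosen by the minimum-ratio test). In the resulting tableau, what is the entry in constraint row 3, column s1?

Ratio test on column a — row 1: (5/3)/(2/3) = 5/2; row 2: (50/3)/(2/3) = 25; row 3: entry -2 ≤ 0. Minimum is 5/2 at row 1 (b leaves); pivot element 2/3.
Divide row 1 by 2/3; eliminate column a from the other rows.
Row 3 update in column s1: -1 − (-2)·(1/2) = 0.

0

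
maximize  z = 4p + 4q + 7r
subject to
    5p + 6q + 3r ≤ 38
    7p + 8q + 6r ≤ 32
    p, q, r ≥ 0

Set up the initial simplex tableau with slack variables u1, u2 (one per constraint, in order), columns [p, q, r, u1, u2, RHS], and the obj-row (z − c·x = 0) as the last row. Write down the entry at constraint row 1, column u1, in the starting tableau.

1

Slack u1 belongs to constraint 1; its column is the unit vector e_1, so the entry in row 1 is 1.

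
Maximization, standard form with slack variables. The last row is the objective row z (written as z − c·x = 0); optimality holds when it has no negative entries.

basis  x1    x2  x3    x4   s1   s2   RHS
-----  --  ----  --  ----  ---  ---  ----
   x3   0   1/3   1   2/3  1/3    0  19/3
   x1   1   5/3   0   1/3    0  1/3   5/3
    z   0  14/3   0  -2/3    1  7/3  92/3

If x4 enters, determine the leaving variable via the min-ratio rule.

Column x4 entries and ratios — x3: (19/3)/(2/3) = 19/2; x1: (5/3)/(1/3) = 5.
Smallest ratio is 5 in the row of x1, so x1 leaves.

x1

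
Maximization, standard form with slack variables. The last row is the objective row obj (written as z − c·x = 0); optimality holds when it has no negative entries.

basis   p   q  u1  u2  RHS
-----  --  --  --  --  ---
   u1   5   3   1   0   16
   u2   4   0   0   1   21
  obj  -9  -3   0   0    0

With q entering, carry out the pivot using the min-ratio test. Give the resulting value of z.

16

Ratio test on column q — row 1: 16/3 = 16/3; row 2: entry 0 ≤ 0. Minimum is 16/3 at row 1 (u1 leaves); pivot element 3.
Pivot on row 1; the obj-row RHS becomes 0 − (-3)·(16/3) = 16.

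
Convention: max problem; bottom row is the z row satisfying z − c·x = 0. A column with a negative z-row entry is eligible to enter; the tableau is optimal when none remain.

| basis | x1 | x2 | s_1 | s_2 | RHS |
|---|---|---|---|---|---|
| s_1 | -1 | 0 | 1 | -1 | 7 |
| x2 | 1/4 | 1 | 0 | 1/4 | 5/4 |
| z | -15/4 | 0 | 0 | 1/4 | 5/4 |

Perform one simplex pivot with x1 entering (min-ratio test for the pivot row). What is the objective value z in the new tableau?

20

Ratio test on column x1 — row 1: entry -1 ≤ 0; row 2: (5/4)/(1/4) = 5. Minimum is 5 at row 2 (x2 leaves); pivot element 1/4.
Pivot on row 2; the z-row RHS becomes 5/4 − (-15/4)·5 = 20.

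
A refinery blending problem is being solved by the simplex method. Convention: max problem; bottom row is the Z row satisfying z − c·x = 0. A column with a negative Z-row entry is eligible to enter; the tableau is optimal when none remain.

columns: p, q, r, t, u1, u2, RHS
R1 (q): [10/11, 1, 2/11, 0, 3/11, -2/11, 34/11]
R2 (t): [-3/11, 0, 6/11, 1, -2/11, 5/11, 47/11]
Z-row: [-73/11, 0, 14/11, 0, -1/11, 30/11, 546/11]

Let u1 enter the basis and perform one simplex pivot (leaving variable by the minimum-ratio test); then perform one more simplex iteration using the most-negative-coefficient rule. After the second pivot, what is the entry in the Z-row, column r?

Ratio test on column u1 — row 1: (34/11)/(3/11) = 34/3; row 2: entry -2/11 ≤ 0. Minimum is 34/3 at row 1 (q leaves); pivot element 3/11.
Divide row 1 by 3/11; eliminate column u1 from the other rows.
Second iteration: most negative Z-row entry is -19/3 in column p, so p enters.
Ratio test on column p — row 1: (34/3)/(10/3) = 17/5; row 2: (19/3)/(1/3) = 19. Minimum is 17/5 at row 1 (u1 leaves); pivot element 10/3.
Divide row 1 by 10/3; eliminate column p from the other rows.
After both pivots, the entry at the Z-row, column r is 13/5.

13/5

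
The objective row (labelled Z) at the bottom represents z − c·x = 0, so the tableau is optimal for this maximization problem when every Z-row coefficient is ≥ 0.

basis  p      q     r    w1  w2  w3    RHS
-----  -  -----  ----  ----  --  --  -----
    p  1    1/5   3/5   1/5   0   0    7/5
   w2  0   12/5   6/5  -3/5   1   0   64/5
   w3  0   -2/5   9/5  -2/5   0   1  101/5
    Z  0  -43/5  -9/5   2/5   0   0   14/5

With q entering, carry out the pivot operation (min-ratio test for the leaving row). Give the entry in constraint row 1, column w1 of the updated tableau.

Ratio test on column q — row 1: (7/5)/(1/5) = 7; row 2: (64/5)/(12/5) = 16/3; row 3: entry -2/5 ≤ 0. Minimum is 16/3 at row 2 (w2 leaves); pivot element 12/5.
Divide row 2 by 12/5; eliminate column q from the other rows.
Row 1 update in column w1: 1/5 − (1/5)·(-1/4) = 1/4.

1/4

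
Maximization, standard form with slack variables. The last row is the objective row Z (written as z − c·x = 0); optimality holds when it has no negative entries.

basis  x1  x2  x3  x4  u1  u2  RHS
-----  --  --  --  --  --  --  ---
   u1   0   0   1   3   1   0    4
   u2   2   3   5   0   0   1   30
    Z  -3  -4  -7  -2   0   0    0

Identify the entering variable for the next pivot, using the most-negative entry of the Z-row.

x3

Negative Z-row entries: x1: -3, x2: -4, x3: -7, x4: -2.
The most negative is -7 in column x3, so x3 enters.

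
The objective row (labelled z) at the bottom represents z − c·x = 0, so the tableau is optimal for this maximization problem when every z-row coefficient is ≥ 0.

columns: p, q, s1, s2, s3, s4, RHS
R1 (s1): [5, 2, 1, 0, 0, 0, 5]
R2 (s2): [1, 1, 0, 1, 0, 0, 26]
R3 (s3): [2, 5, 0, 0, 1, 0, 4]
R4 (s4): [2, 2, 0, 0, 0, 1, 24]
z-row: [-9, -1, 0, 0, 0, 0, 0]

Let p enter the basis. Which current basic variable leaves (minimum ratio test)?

Column p entries and ratios — s1: 5/5 = 1; s2: 26/1 = 26; s3: 4/2 = 2; s4: 24/2 = 12.
Smallest ratio is 1 in the row of s1, so s1 leaves.

s1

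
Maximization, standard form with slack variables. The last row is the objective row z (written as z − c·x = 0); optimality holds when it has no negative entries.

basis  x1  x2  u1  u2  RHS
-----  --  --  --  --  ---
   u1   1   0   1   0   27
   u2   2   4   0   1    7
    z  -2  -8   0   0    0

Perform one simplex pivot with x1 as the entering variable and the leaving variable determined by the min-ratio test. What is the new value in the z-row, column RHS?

7

Ratio test on column x1 — row 1: 27/1 = 27; row 2: 7/2 = 7/2. Minimum is 7/2 at row 2 (u2 leaves); pivot element 2.
Divide row 2 by 2; eliminate column x1 from the other rows.
z-row update in column RHS: 0 − (-2)·(7/2) = 7.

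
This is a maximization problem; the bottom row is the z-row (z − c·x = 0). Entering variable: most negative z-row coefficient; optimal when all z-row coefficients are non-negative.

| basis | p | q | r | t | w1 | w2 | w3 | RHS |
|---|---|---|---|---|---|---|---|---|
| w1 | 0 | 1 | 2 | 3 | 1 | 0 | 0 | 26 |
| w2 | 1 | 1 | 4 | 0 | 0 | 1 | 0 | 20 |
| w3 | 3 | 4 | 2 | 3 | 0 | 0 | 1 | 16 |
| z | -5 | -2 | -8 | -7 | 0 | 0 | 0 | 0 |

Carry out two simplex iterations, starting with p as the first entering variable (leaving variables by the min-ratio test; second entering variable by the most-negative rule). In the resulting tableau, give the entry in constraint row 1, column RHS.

86/5

Ratio test on column p — row 1: entry 0 ≤ 0; row 2: 20/1 = 20; row 3: 16/3 = 16/3. Minimum is 16/3 at row 3 (w3 leaves); pivot element 3.
Divide row 3 by 3; eliminate column p from the other rows.
Second iteration: most negative z-row entry is -14/3 in column r, so r enters.
Ratio test on column r — row 1: 26/2 = 13; row 2: (44/3)/(10/3) = 22/5; row 3: (16/3)/(2/3) = 8. Minimum is 22/5 at row 2 (w2 leaves); pivot element 10/3.
Divide row 2 by 10/3; eliminate column r from the other rows.
After both pivots, the entry at constraint row 1, column RHS is 86/5.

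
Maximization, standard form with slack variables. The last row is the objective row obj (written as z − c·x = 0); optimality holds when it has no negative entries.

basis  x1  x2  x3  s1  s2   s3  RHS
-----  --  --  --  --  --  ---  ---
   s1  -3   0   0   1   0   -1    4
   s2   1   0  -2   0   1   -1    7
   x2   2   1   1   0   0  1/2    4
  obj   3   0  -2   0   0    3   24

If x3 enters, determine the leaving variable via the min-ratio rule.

x2

Column x3 entries and ratios — s1: 0 ≤ 0, skip; s2: -2 ≤ 0, skip; x2: 4/1 = 4.
Smallest ratio is 4 in the row of x2, so x2 leaves.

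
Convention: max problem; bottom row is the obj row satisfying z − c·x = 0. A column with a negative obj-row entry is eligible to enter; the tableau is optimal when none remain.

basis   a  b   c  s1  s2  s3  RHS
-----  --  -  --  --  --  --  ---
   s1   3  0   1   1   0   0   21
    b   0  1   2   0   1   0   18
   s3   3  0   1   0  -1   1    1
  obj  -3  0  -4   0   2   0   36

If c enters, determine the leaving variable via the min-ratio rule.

Column c entries and ratios — s1: 21/1 = 21; b: 18/2 = 9; s3: 1/1 = 1.
Smallest ratio is 1 in the row of s3, so s3 leaves.

s3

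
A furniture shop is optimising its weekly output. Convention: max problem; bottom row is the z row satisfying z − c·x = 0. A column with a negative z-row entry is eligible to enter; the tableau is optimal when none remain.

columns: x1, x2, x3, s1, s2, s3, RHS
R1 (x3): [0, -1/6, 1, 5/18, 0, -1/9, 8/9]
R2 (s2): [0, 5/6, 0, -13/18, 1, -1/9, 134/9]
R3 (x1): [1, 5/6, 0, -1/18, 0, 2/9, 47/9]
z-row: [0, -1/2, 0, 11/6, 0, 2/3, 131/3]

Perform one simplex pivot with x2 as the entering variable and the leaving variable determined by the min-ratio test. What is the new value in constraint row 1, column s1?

4/15

Ratio test on column x2 — row 1: entry -1/6 ≤ 0; row 2: (134/9)/(5/6) = 268/15; row 3: (47/9)/(5/6) = 94/15. Minimum is 94/15 at row 3 (x1 leaves); pivot element 5/6.
Divide row 3 by 5/6; eliminate column x2 from the other rows.
Row 1 update in column s1: 5/18 − (-1/6)·(-1/15) = 4/15.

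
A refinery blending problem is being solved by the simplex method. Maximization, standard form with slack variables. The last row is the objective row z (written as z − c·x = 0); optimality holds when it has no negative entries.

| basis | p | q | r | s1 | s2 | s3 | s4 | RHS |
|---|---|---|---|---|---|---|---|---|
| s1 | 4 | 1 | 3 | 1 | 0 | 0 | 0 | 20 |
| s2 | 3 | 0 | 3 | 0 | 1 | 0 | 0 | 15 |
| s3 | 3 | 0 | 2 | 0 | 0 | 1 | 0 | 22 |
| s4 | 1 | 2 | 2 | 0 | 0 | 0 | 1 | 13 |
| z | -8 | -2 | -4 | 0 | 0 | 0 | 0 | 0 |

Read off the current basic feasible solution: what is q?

q is not in the basis, so in the current basic feasible solution q = 0.

0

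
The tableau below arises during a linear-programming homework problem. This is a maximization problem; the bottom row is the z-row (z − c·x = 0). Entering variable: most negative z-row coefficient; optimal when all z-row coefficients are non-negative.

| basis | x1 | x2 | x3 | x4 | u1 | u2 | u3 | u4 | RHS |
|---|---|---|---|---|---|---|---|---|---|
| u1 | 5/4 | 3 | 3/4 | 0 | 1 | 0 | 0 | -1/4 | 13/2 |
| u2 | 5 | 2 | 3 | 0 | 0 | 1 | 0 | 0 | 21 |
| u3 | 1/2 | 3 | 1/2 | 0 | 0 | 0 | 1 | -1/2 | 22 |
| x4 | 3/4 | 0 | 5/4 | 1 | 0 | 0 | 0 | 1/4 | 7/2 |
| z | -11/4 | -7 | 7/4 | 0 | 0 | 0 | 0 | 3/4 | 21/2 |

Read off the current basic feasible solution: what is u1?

u1 is basic (row 1); its value is the RHS of that row, 13/2.

13/2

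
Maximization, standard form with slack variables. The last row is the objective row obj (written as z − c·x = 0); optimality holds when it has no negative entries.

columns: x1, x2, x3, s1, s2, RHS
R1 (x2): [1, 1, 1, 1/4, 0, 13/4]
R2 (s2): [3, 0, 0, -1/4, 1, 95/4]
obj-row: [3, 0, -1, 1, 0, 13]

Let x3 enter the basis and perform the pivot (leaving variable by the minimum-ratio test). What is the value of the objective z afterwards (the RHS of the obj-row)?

65/4

Ratio test on column x3 — row 1: (13/4)/1 = 13/4; row 2: entry 0 ≤ 0. Minimum is 13/4 at row 1 (x2 leaves); pivot element 1.
Pivot on row 1; the obj-row RHS becomes 13 − (-1)·(13/4) = 65/4.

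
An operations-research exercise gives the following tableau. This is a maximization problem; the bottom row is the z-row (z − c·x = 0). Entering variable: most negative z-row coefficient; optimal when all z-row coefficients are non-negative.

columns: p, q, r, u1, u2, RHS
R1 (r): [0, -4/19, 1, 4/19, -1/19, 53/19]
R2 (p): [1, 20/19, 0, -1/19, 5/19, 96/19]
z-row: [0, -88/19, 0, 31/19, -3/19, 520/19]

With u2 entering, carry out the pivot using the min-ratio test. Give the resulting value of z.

Ratio test on column u2 — row 1: entry -1/19 ≤ 0; row 2: (96/19)/(5/19) = 96/5. Minimum is 96/5 at row 2 (p leaves); pivot element 5/19.
Pivot on row 2; the z-row RHS becomes 520/19 − (-3/19)·(96/5) = 152/5.

152/5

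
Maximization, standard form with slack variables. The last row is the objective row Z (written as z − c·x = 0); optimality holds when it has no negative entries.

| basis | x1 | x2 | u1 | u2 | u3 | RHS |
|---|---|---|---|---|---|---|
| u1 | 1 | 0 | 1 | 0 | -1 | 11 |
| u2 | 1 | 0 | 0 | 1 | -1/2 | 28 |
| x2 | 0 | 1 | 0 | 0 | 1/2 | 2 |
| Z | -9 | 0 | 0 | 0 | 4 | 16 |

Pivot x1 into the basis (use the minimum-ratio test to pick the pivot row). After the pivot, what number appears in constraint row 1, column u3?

-1

Ratio test on column x1 — row 1: 11/1 = 11; row 2: 28/1 = 28; row 3: entry 0 ≤ 0. Minimum is 11 at row 1 (u1 leaves); pivot element 1.
Divide row 1 by 1; eliminate column x1 from the other rows.
In the new row 1, the u3 entry is the old entry divided by the pivot: (-1)/1 = -1.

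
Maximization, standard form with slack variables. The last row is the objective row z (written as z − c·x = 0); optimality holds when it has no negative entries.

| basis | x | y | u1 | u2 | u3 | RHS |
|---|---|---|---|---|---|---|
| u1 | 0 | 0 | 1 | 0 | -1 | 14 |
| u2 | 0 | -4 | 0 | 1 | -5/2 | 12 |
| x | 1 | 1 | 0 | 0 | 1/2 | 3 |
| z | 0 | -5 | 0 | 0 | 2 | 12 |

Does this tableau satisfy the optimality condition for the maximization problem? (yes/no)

no

The z-row has a negative entry -5 in column y, so it is not optimal.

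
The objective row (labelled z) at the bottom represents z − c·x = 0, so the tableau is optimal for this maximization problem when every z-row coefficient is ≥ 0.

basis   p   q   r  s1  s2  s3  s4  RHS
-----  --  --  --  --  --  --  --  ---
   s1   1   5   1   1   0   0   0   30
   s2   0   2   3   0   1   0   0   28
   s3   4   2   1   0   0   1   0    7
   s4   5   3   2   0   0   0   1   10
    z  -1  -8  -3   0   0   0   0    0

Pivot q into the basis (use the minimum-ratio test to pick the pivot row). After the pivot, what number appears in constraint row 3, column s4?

-2/3

Ratio test on column q — row 1: 30/5 = 6; row 2: 28/2 = 14; row 3: 7/2 = 7/2; row 4: 10/3 = 10/3. Minimum is 10/3 at row 4 (s4 leaves); pivot element 3.
Divide row 4 by 3; eliminate column q from the other rows.
Row 3 update in column s4: 0 − 2·(1/3) = -2/3.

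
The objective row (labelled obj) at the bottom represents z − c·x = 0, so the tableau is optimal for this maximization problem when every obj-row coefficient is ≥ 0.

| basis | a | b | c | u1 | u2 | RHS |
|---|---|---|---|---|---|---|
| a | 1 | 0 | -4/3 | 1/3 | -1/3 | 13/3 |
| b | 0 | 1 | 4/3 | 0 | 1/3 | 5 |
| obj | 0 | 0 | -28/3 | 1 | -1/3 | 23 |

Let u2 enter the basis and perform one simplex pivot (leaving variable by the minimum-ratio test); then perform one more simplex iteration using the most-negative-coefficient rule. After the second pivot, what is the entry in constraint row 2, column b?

3/4

Ratio test on column u2 — row 1: entry -1/3 ≤ 0; row 2: 5/(1/3) = 15. Minimum is 15 at row 2 (b leaves); pivot element 1/3.
Divide row 2 by 1/3; eliminate column u2 from the other rows.
Second iteration: most negative obj-row entry is -8 in column c, so c enters.
Ratio test on column c — row 1: entry 0 ≤ 0; row 2: 15/4 = 15/4. Minimum is 15/4 at row 2 (u2 leaves); pivot element 4.
Divide row 2 by 4; eliminate column c from the other rows.
After both pivots, the entry at constraint row 2, column b is 3/4.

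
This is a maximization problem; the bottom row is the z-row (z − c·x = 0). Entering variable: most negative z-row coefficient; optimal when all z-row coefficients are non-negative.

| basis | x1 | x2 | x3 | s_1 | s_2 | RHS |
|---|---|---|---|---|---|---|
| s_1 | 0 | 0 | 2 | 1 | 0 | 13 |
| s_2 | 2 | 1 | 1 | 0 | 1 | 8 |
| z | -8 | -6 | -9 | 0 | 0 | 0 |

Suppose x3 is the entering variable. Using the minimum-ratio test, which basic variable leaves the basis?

s_1

Column x3 entries and ratios — s_1: 13/2 = 13/2; s_2: 8/1 = 8.
Smallest ratio is 13/2 in the row of s_1, so s_1 leaves.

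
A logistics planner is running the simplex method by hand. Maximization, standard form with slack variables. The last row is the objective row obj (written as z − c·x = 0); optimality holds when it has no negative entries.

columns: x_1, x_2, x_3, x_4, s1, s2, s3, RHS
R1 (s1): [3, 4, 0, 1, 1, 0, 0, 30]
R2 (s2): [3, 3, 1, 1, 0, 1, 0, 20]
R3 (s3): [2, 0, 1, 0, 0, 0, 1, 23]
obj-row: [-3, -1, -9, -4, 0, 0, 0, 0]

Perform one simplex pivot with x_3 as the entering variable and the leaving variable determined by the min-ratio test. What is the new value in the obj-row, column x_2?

26

Ratio test on column x_3 — row 1: entry 0 ≤ 0; row 2: 20/1 = 20; row 3: 23/1 = 23. Minimum is 20 at row 2 (s2 leaves); pivot element 1.
Divide row 2 by 1; eliminate column x_3 from the other rows.
obj-row update in column x_2: -1 − (-9)·3 = 26.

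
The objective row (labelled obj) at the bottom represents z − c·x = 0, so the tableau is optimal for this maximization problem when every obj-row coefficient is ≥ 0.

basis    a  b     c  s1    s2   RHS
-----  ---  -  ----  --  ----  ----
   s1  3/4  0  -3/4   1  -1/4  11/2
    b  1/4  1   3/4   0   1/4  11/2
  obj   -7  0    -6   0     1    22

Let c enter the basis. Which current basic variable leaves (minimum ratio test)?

Column c entries and ratios — s1: -3/4 ≤ 0, skip; b: (11/2)/(3/4) = 22/3.
Smallest ratio is 22/3 in the row of b, so b leaves.

b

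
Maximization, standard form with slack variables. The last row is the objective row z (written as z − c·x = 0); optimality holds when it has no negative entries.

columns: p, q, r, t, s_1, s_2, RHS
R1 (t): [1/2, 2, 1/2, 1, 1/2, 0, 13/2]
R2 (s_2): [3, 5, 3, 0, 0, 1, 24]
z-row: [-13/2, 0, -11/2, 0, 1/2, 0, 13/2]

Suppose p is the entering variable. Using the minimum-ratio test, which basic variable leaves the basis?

Column p entries and ratios — t: (13/2)/(1/2) = 13; s_2: 24/3 = 8.
Smallest ratio is 8 in the row of s_2, so s_2 leaves.

s_2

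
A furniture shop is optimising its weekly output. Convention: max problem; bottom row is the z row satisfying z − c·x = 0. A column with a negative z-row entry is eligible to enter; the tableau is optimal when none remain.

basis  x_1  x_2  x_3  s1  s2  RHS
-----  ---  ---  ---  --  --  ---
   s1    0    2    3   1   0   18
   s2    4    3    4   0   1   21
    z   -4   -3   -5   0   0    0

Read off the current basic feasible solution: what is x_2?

0

x_2 is not in the basis, so in the current basic feasible solution x_2 = 0.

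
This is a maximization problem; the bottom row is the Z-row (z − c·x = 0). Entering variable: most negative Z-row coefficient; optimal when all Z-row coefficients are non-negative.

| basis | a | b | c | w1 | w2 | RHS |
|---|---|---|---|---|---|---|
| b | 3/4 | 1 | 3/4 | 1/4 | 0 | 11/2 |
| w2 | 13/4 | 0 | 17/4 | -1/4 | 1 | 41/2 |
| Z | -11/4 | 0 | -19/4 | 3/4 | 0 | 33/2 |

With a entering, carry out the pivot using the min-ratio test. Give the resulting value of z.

440/13

Ratio test on column a — row 1: (11/2)/(3/4) = 22/3; row 2: (41/2)/(13/4) = 82/13. Minimum is 82/13 at row 2 (w2 leaves); pivot element 13/4.
Pivot on row 2; the Z-row RHS becomes 33/2 − (-11/4)·(82/13) = 440/13.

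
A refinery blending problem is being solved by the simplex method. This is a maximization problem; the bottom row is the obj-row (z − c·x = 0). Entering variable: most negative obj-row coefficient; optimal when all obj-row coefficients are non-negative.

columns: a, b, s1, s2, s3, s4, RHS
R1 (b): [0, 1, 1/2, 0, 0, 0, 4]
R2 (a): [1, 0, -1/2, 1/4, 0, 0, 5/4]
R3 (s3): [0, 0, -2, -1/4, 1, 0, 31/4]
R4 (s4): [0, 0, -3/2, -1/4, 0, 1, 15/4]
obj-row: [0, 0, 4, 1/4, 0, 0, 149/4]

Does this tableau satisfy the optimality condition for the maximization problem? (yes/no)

Every obj-row coefficient is ≥ 0, so the tableau is optimal.

yes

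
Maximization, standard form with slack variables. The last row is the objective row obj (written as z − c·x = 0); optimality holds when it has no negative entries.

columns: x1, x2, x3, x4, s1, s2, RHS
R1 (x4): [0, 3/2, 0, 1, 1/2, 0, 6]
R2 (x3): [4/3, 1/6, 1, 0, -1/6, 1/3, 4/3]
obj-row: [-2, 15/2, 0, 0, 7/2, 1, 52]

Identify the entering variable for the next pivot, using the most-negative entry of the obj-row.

x1

Negative obj-row entries: x1: -2.
The most negative is -2 in column x1, so x1 enters.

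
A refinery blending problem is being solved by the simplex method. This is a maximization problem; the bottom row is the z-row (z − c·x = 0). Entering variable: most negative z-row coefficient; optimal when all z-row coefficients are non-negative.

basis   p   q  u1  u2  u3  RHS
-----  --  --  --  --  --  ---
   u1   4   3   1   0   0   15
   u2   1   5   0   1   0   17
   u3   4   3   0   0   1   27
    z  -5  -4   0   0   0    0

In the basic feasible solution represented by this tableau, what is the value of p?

p is not in the basis, so in the current basic feasible solution p = 0.

0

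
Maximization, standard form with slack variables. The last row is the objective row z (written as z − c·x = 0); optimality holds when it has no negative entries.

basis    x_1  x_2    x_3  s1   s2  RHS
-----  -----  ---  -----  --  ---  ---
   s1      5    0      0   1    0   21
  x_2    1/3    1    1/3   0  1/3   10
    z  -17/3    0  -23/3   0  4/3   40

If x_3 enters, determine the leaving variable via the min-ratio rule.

Column x_3 entries and ratios — s1: 0 ≤ 0, skip; x_2: 10/(1/3) = 30.
Smallest ratio is 30 in the row of x_2, so x_2 leaves.

x_2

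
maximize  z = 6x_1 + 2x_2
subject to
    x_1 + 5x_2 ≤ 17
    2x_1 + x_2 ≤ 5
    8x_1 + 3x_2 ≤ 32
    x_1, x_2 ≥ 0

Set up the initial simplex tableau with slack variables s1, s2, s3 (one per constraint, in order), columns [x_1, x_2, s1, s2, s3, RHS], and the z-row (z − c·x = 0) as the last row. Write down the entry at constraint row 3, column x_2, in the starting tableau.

Constraint 3 has coefficient 3 on x_2.

3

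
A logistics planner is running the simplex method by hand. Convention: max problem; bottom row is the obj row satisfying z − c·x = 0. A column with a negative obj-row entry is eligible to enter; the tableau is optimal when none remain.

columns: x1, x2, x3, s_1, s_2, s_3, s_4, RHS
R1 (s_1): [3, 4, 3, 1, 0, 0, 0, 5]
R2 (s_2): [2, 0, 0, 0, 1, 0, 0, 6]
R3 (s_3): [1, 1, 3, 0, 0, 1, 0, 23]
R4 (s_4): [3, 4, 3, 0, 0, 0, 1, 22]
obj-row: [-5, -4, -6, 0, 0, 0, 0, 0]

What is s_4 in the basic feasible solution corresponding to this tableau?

22

s_4 is basic (row 4); its value is the RHS of that row, 22.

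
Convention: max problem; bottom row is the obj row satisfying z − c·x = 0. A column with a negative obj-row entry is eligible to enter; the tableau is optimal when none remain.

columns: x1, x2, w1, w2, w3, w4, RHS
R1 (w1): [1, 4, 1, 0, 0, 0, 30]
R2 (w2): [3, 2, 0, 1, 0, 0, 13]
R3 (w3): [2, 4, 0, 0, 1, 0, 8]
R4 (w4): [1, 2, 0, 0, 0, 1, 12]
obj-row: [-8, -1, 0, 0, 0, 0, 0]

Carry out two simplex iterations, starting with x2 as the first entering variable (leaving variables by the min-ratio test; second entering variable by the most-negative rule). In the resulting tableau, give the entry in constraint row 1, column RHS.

Ratio test on column x2 — row 1: 30/4 = 15/2; row 2: 13/2 = 13/2; row 3: 8/4 = 2; row 4: 12/2 = 6. Minimum is 2 at row 3 (w3 leaves); pivot element 4.
Divide row 3 by 4; eliminate column x2 from the other rows.
Second iteration: most negative obj-row entry is -15/2 in column x1, so x1 enters.
Ratio test on column x1 — row 1: entry -1 ≤ 0; row 2: 9/2 = 9/2; row 3: 2/(1/2) = 4; row 4: entry 0 ≤ 0. Minimum is 4 at row 3 (x2 leaves); pivot element 1/2.
Divide row 3 by 1/2; eliminate column x1 from the other rows.
After both pivots, the entry at constraint row 1, column RHS is 26.

26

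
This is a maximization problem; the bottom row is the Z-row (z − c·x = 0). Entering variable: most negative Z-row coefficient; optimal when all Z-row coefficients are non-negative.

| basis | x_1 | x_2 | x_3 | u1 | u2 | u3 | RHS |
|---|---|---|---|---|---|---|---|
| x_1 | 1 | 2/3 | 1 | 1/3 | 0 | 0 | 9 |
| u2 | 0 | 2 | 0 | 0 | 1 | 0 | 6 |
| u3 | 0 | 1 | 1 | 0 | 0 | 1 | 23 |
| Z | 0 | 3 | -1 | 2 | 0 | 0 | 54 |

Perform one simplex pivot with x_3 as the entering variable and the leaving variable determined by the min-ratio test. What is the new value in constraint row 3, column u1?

-1/3

Ratio test on column x_3 — row 1: 9/1 = 9; row 2: entry 0 ≤ 0; row 3: 23/1 = 23. Minimum is 9 at row 1 (x_1 leaves); pivot element 1.
Divide row 1 by 1; eliminate column x_3 from the other rows.
Row 3 update in column u1: 0 − 1·(1/3) = -1/3.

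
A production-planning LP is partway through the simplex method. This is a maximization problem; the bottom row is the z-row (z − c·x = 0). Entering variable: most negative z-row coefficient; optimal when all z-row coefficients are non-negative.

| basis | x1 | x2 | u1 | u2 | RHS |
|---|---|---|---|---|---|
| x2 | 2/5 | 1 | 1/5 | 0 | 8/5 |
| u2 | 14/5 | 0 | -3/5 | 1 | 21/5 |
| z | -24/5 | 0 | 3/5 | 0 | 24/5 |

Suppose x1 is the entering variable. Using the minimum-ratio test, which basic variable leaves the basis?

Column x1 entries and ratios — x2: (8/5)/(2/5) = 4; u2: (21/5)/(14/5) = 3/2.
Smallest ratio is 3/2 in the row of u2, so u2 leaves.

u2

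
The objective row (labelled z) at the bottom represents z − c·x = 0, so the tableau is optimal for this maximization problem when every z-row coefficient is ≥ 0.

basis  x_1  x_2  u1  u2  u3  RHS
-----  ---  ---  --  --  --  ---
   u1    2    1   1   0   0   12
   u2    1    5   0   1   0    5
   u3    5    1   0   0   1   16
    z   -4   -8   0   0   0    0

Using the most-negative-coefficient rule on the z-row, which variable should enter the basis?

Negative z-row entries: x_1: -4, x_2: -8.
The most negative is -8 in column x_2, so x_2 enters.

x_2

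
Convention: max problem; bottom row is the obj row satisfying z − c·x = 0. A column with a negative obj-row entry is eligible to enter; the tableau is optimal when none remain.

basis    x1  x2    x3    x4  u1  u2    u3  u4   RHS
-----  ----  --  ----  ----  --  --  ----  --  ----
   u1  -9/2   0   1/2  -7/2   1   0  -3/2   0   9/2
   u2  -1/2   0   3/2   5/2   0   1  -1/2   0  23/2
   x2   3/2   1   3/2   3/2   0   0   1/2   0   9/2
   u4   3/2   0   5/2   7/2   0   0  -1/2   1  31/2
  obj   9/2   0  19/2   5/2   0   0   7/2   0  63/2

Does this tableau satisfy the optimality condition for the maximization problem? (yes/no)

Every obj-row coefficient is ≥ 0, so the tableau is optimal.

yes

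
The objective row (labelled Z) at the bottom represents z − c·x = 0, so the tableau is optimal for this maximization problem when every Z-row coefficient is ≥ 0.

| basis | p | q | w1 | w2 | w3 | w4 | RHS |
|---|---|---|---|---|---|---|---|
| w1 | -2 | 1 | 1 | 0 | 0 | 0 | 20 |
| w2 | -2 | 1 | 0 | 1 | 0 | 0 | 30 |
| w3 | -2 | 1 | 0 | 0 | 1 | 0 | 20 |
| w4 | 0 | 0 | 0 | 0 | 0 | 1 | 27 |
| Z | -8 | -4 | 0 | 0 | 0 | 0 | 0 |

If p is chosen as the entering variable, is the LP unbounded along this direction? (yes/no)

yes

Every constraint-row entry in column p is ≤ 0, so increasing p is unbounded.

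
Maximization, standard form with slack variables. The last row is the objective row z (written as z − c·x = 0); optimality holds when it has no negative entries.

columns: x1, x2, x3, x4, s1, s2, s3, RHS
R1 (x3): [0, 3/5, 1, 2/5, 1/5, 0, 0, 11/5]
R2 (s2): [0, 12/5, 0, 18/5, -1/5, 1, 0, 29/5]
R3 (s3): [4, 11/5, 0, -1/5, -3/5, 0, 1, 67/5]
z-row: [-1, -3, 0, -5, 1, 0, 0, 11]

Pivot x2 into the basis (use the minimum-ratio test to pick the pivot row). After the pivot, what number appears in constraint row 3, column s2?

Ratio test on column x2 — row 1: (11/5)/(3/5) = 11/3; row 2: (29/5)/(12/5) = 29/12; row 3: (67/5)/(11/5) = 67/11. Minimum is 29/12 at row 2 (s2 leaves); pivot element 12/5.
Divide row 2 by 12/5; eliminate column x2 from the other rows.
Row 3 update in column s2: 0 − (11/5)·(5/12) = -11/12.

-11/12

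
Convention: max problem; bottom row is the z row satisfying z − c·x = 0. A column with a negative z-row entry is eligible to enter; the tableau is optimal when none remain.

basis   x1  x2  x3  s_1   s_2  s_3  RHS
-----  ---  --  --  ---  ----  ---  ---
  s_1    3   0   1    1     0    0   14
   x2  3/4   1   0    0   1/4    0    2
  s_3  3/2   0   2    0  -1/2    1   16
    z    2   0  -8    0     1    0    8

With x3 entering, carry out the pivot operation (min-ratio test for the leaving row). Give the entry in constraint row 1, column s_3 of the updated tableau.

Ratio test on column x3 — row 1: 14/1 = 14; row 2: entry 0 ≤ 0; row 3: 16/2 = 8. Minimum is 8 at row 3 (s_3 leaves); pivot element 2.
Divide row 3 by 2; eliminate column x3 from the other rows.
Row 1 update in column s_3: 0 − 1·(1/2) = -1/2.

-1/2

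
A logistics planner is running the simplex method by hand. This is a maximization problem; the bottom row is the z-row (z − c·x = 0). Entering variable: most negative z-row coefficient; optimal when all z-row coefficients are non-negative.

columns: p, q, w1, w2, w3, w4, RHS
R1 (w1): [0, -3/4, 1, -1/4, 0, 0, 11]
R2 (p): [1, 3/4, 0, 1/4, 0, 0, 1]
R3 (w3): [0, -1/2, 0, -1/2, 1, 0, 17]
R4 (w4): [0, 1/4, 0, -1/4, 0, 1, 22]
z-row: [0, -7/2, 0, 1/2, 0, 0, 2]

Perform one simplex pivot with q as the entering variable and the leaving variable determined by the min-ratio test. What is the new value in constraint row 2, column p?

4/3

Ratio test on column q — row 1: entry -3/4 ≤ 0; row 2: 1/(3/4) = 4/3; row 3: entry -1/2 ≤ 0; row 4: 22/(1/4) = 88. Minimum is 4/3 at row 2 (p leaves); pivot element 3/4.
Divide row 2 by 3/4; eliminate column q from the other rows.
In the new row 2, the p entry is the old entry divided by the pivot: 1/(3/4) = 4/3.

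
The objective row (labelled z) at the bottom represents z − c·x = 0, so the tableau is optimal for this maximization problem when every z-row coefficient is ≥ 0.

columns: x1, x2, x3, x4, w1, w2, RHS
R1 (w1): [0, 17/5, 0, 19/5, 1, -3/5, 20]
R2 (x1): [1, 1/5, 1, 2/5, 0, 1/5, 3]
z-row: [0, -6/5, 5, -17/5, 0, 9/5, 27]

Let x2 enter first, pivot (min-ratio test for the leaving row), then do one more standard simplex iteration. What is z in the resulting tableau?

853/19

Ratio test on column x2 — row 1: 20/(17/5) = 100/17; row 2: 3/(1/5) = 15. Minimum is 100/17 at row 1 (w1 leaves); pivot element 17/5.
Pivot on row 1; the z-row RHS becomes 27 − (-6/5)·(100/17) = 579/17.
Next entering variable (most negative z-row entry -35/17): x4.
Ratio test on column x4 — row 1: (100/17)/(19/17) = 100/19; row 2: (31/17)/(3/17) = 31/3. Minimum is 100/19 at row 1 (x2 leaves); pivot element 19/17.
After the second pivot the z-row RHS is 579/17 − (-35/17)·(100/19) = 853/19.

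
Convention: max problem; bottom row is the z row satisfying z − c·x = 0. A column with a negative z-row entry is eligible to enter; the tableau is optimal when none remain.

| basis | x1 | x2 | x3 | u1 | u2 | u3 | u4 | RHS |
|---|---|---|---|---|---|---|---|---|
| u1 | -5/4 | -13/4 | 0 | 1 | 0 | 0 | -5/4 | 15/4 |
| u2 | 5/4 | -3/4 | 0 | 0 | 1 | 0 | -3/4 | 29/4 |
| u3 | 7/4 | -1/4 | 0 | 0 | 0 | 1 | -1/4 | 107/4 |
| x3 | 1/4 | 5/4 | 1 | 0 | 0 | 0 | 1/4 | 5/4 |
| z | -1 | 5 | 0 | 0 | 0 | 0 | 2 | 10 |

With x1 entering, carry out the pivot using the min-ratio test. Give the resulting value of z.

Ratio test on column x1 — row 1: entry -5/4 ≤ 0; row 2: (29/4)/(5/4) = 29/5; row 3: (107/4)/(7/4) = 107/7; row 4: (5/4)/(1/4) = 5. Minimum is 5 at row 4 (x3 leaves); pivot element 1/4.
Pivot on row 4; the z-row RHS becomes 10 − (-1)·5 = 15.

15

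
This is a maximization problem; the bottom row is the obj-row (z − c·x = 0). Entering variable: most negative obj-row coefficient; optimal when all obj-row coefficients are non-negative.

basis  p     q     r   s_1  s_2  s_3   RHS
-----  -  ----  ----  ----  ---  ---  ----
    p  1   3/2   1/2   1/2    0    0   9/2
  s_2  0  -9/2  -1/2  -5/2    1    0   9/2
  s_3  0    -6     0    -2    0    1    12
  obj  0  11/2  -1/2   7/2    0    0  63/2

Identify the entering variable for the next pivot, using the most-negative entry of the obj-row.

r

Negative obj-row entries: r: -1/2.
The most negative is -1/2 in column r, so r enters.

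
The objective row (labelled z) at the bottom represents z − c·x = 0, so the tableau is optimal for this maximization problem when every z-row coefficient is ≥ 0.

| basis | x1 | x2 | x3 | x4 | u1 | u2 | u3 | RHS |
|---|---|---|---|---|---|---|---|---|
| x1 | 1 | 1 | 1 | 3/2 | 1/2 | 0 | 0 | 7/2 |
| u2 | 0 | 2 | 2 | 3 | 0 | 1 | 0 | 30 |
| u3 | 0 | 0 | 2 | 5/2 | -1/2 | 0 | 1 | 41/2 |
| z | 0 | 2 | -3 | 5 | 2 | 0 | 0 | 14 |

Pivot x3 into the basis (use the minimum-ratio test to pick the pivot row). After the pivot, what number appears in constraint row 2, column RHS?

23

Ratio test on column x3 — row 1: (7/2)/1 = 7/2; row 2: 30/2 = 15; row 3: (41/2)/2 = 41/4. Minimum is 7/2 at row 1 (x1 leaves); pivot element 1.
Divide row 1 by 1; eliminate column x3 from the other rows.
Row 2 update in column RHS: 30 − 2·(7/2) = 23.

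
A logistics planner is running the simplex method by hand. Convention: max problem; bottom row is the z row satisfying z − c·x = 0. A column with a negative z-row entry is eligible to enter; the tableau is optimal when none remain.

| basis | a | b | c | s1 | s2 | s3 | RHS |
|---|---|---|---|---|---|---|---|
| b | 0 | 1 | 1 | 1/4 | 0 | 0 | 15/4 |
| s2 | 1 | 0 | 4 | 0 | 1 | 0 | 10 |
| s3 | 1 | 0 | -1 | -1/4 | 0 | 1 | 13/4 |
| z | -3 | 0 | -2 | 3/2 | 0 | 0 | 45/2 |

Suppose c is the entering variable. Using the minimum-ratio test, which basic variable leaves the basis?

s2

Column c entries and ratios — b: (15/4)/1 = 15/4; s2: 10/4 = 5/2; s3: -1 ≤ 0, skip.
Smallest ratio is 5/2 in the row of s2, so s2 leaves.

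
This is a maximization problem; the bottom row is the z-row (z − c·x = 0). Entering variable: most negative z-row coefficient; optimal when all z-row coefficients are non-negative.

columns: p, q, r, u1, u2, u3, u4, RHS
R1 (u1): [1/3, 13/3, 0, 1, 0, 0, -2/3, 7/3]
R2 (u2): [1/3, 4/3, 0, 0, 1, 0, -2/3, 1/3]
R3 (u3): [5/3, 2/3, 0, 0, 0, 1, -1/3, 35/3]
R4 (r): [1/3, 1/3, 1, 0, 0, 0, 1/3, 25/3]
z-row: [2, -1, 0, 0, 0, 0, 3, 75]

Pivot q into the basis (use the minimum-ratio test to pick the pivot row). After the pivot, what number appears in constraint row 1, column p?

Ratio test on column q — row 1: (7/3)/(13/3) = 7/13; row 2: (1/3)/(4/3) = 1/4; row 3: (35/3)/(2/3) = 35/2; row 4: (25/3)/(1/3) = 25. Minimum is 1/4 at row 2 (u2 leaves); pivot element 4/3.
Divide row 2 by 4/3; eliminate column q from the other rows.
Row 1 update in column p: 1/3 − (13/3)·(1/4) = -3/4.

-3/4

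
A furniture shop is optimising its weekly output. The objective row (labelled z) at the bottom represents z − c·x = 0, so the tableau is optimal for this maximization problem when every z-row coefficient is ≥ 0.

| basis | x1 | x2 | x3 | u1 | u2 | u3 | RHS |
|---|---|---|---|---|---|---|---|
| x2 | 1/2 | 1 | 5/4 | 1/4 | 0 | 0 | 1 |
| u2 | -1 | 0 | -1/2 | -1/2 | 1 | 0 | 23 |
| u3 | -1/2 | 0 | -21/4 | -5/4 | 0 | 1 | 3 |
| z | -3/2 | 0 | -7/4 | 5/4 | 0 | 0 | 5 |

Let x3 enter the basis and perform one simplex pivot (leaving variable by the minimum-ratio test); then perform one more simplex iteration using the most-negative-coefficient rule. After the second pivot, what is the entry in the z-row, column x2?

3

Ratio test on column x3 — row 1: 1/(5/4) = 4/5; row 2: entry -1/2 ≤ 0; row 3: entry -21/4 ≤ 0. Minimum is 4/5 at row 1 (x2 leaves); pivot element 5/4.
Divide row 1 by 5/4; eliminate column x3 from the other rows.
Second iteration: most negative z-row entry is -4/5 in column x1, so x1 enters.
Ratio test on column x1 — row 1: (4/5)/(2/5) = 2; row 2: entry -4/5 ≤ 0; row 3: (36/5)/(8/5) = 9/2. Minimum is 2 at row 1 (x3 leaves); pivot element 2/5.
Divide row 1 by 2/5; eliminate column x1 from the other rows.
After both pivots, the entry at the z-row, column x2 is 3.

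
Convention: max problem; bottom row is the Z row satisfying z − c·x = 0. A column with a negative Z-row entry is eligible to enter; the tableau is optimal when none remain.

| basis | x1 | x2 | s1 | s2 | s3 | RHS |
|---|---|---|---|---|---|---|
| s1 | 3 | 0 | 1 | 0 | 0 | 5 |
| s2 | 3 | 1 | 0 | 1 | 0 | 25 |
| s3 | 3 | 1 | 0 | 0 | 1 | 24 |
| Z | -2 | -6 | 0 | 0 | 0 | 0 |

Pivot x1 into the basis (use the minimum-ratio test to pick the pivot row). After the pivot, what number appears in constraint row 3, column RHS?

Ratio test on column x1 — row 1: 5/3 = 5/3; row 2: 25/3 = 25/3; row 3: 24/3 = 8. Minimum is 5/3 at row 1 (s1 leaves); pivot element 3.
Divide row 1 by 3; eliminate column x1 from the other rows.
Row 3 update in column RHS: 24 − 3·(5/3) = 19.

19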